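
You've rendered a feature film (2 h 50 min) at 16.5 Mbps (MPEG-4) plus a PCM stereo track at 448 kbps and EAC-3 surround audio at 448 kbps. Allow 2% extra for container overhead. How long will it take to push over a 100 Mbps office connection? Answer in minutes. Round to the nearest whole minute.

30 minutes

2 h 50 min = 170 min = 10200 s
Audio total: 448 + 448 = 896 kbps = 0.896 Mbps.
Total bitrate: 17.396 Mbps.
File: 17.396 Mbps × 10200 s = 177439.2 Mb.
With 2% container overhead: ×1.02. → 180988.0 Mb.
At 100 Mbps: 180988.0 / 100 = 1809.9 s ≈ 30.2 minutes.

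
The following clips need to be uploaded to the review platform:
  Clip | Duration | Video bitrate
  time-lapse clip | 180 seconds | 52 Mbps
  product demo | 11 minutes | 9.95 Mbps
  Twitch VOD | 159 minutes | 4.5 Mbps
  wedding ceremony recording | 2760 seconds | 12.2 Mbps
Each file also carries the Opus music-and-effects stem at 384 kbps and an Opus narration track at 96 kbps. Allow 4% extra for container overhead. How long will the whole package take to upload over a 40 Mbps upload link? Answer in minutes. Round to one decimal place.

42.8 minutes

Audio total: 384 + 96 = 480 kbps = 0.480 Mbps.
time-lapse clip: 52.480 Mbps × 180 s × 1.04 = 9824.3 Mb
product demo: 10.430 Mbps × 660 s × 1.04 = 7159.2 Mb
Twitch VOD: 4.980 Mbps × 9540 s × 1.04 = 49409.6 Mb
wedding ceremony recording: 12.680 Mbps × 2760 s × 1.04 = 36396.7 Mb
Total: 102789.6 Mb = 12848.7 MB.
At 40 Mbps: 102789.6 / 40 = 2570 s ≈ 42.8 minutes.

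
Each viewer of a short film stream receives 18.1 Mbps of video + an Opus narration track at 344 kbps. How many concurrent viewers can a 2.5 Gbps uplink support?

135

Audio: 344 kbps = 0.344 Mbps.
Per-viewer media rate: 18.444 Mbps.
2.5 Gbps = 2,500 Mbps; 2,500 / 18.444 = 135.55 → 135 viewers.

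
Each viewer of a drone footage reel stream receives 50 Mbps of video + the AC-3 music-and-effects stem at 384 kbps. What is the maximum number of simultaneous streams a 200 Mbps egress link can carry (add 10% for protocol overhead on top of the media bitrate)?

3

Audio: 384 kbps = 0.384 Mbps.
Per-viewer media rate: 50.384 Mbps.
On the wire with 10% overhead: 55.422 Mbps.
200 Mbps = 200.0 Mbps; 200.0 / 55.422 = 3.61 → 3 viewers.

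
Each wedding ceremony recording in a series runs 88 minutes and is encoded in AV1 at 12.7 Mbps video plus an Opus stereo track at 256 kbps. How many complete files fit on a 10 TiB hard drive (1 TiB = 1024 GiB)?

1285

88 min = 5280 s
Audio: 256 kbps = 0.256 Mbps.
Total bitrate: 12.956 Mbps.
Per item: 12.956 Mbps × 5280 s = 68,408 Mb = 8,551 MB.
Capacity: 10 TiB = 87,960,930 Mb; 1285.83 items → 1285 complete.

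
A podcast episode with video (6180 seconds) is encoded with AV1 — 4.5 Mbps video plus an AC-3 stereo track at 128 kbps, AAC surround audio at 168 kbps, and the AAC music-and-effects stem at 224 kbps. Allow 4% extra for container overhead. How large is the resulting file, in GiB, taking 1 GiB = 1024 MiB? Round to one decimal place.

Audio total: 128 + 168 + 224 = 520 kbps = 0.520 Mbps.
Total bitrate: 4.5 + 0.520 = 5.020 Mbps.
Stream data: 5.020 Mbps × 6180 s = 31023.6 Mb.
With 4% container overhead: ×1.04.
32,265 Mb = 4,033,068,000 bytes ÷ 1,073,741,824 = 3.756 GiB.

3.8 GiB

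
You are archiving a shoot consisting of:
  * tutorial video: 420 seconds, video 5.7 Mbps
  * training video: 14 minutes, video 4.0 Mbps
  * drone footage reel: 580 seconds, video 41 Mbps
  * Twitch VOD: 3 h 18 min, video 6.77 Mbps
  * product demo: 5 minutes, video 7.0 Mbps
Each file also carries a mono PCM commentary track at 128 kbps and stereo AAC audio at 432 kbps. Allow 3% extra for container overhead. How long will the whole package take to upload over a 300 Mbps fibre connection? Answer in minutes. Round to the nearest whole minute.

Audio total: 128 + 432 = 560 kbps = 0.560 Mbps.
tutorial video: 6.260 Mbps × 420 s × 1.03 = 2708.1 Mb
training video: 4.560 Mbps × 840 s × 1.03 = 3945.3 Mb
drone footage reel: 41.560 Mbps × 580 s × 1.03 = 24827.9 Mb
Twitch VOD: 7.330 Mbps × 11880 s × 1.03 = 89692.8 Mb
product demo: 7.560 Mbps × 300 s × 1.03 = 2336.0 Mb
Total: 123510.2 Mb = 15438.8 MB.
At 300 Mbps: 123510.2 / 300 = 412 s ≈ 6.86 minutes.

7 minutes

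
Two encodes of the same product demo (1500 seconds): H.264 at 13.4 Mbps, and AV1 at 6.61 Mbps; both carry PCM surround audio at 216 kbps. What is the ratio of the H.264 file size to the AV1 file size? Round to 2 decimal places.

Audio: 216 kbps = 0.216 Mbps.
H.264: 13.616 Mbps × 1500 s = 20424.0 Mb = 2.553 GB.
AV1: 6.826 Mbps × 1500 s = 10239.0 Mb = 1.280 GB.
Ratio: 2.553 / 1.280 = 1.995.

1.99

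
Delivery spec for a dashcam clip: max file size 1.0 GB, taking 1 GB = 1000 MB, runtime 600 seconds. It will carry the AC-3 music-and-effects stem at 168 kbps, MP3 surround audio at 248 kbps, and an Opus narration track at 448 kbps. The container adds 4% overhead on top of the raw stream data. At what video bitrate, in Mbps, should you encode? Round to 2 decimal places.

Budget: 1.0 GB = 8000.0 Mb.
Stream payload after overhead: 8000.0 / 1.04 = 7692.3 Mb.
Total bitrate budget: 7692.3 Mb / 600 s = 12.821 Mbps.
Audio total: 168 + 248 + 448 = 864 kbps = 0.864 Mbps.
Video: 12.821 − 0.864 = 11.957 Mbps.

11.96 Mbps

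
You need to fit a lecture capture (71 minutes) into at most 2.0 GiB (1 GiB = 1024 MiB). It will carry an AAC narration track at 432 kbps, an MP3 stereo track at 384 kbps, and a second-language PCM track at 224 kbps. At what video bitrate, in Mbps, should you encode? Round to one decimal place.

Budget: 2.0 GiB = 17179.9 Mb.
71 min = 4260 s
Total bitrate budget: 17179.9 Mb / 4260 s = 4.033 Mbps.
Audio total: 432 + 384 + 224 = 1040 kbps = 1.040 Mbps.
Video: 4.033 − 1.040 = 2.993 Mbps.

3.0 Mbps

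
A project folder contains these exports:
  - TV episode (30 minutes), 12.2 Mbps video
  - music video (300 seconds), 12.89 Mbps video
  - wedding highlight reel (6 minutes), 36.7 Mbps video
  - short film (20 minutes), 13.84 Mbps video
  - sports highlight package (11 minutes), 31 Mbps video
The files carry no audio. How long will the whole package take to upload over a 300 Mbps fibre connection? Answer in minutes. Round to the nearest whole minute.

TV episode: 12.200 Mbps × 1800 s = 21960.0 Mb
music video: 12.890 Mbps × 300 s = 3867.0 Mb
wedding highlight reel: 36.700 Mbps × 360 s = 13212.0 Mb
short film: 13.840 Mbps × 1200 s = 16608.0 Mb
sports highlight package: 31.000 Mbps × 660 s = 20460.0 Mb
Total: 76107.0 Mb = 9513.4 MB.
At 300 Mbps: 76107.0 / 300 = 254 s ≈ 4.23 minutes.

4 minutes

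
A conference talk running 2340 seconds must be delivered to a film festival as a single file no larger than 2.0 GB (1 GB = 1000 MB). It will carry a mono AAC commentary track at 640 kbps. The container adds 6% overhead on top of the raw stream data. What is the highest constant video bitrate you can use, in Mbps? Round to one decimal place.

5.8 Mbps

Budget: 2.0 GB = 16000.0 Mb.
Stream payload after overhead: 16000.0 / 1.06 = 15094.3 Mb.
Total bitrate budget: 15094.3 Mb / 2340 s = 6.451 Mbps.
Audio: 640 kbps = 0.640 Mbps.
Video: 6.451 − 0.640 = 5.811 Mbps.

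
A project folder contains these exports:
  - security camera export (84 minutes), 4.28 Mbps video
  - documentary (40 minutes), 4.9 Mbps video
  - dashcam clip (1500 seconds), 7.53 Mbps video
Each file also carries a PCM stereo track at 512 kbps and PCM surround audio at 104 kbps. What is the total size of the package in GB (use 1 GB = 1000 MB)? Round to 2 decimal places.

Audio total: 512 + 104 = 616 kbps = 0.616 Mbps.
security camera export: 4.896 Mbps × 5040 s = 24675.8 Mb
documentary: 5.516 Mbps × 2400 s = 13238.4 Mb
dashcam clip: 8.146 Mbps × 1500 s = 12219.0 Mb
Total: 50133.2 Mb = 6266.7 MB.
= 6.267 GB.

6.27 GB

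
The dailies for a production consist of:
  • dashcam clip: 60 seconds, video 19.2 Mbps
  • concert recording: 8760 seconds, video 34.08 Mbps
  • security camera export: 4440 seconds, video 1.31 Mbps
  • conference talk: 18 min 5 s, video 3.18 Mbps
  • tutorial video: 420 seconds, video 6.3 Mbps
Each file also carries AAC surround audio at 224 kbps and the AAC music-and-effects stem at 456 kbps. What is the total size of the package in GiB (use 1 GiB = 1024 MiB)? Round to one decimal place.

37.4 GiB

Audio total: 224 + 456 = 680 kbps = 0.680 Mbps.
dashcam clip: 19.880 Mbps × 60 s = 1192.8 Mb
concert recording: 34.760 Mbps × 8760 s = 304497.6 Mb
security camera export: 1.990 Mbps × 4440 s = 8835.6 Mb
conference talk: 3.860 Mbps × 1085 s = 4188.1 Mb
tutorial video: 6.980 Mbps × 420 s = 2931.6 Mb
Total: 321645.7 Mb = 40205.7 MB.
= 37.44 GiB.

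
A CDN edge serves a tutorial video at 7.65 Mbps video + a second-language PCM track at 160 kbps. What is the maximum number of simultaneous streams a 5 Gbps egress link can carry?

640

Audio: 160 kbps = 0.160 Mbps.
Per-viewer media rate: 7.810 Mbps.
5 Gbps = 5,000 Mbps; 5,000 / 7.810 = 640.20 → 640 viewers.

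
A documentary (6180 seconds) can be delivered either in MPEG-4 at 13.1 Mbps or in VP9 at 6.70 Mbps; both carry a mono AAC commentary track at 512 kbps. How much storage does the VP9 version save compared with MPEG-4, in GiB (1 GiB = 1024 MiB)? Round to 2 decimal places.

4.60 GiB

Audio: 512 kbps = 0.512 Mbps.
MPEG-4: 13.612 Mbps × 6180 s = 84122.2 Mb = 9.793 GiB.
VP9: 7.212 Mbps × 6180 s = 44570.2 Mb = 5.189 GiB.
Saving: 9.793 − 5.189 = 4.604 GiB.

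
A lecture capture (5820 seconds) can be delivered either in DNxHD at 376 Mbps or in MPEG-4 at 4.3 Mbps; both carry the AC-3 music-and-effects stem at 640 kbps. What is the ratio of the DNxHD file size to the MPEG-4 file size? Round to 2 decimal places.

Audio: 640 kbps = 0.640 Mbps.
DNxHD: 376.640 Mbps × 5820 s = 2192044.8 Mb = 274.006 GB.
MPEG-4: 4.940 Mbps × 5820 s = 28750.8 Mb = 3.594 GB.
Ratio: 274.006 / 3.594 = 76.243.

76.24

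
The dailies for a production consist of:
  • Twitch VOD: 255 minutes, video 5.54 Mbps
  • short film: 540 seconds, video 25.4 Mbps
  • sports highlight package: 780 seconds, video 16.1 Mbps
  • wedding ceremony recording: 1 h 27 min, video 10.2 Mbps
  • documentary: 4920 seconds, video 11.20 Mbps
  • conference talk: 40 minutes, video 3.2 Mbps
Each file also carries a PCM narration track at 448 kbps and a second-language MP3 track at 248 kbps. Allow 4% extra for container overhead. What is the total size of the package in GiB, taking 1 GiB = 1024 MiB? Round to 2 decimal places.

Audio total: 448 + 248 = 696 kbps = 0.696 Mbps.
Twitch VOD: 6.236 Mbps × 15300 s × 1.04 = 99227.2 Mb
short film: 26.096 Mbps × 540 s × 1.04 = 14655.5 Mb
sports highlight package: 16.796 Mbps × 780 s × 1.04 = 13624.9 Mb
wedding ceremony recording: 10.896 Mbps × 5220 s × 1.04 = 59152.2 Mb
documentary: 11.896 Mbps × 4920 s × 1.04 = 60869.5 Mb
conference talk: 3.896 Mbps × 2400 s × 1.04 = 9724.4 Mb
Total: 257253.7 Mb = 32156.7 MB.
= 29.95 GiB.

29.95 GiB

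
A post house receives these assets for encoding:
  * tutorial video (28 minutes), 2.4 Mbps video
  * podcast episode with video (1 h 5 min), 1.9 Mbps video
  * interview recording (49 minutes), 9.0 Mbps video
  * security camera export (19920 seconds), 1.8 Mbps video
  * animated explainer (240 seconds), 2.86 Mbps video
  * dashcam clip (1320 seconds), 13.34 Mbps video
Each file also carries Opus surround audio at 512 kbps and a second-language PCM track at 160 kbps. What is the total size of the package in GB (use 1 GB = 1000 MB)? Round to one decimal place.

Audio total: 512 + 160 = 672 kbps = 0.672 Mbps.
tutorial video: 3.072 Mbps × 1680 s = 5161.0 Mb
podcast episode with video: 2.572 Mbps × 3900 s = 10030.8 Mb
interview recording: 9.672 Mbps × 2940 s = 28435.7 Mb
security camera export: 2.472 Mbps × 19920 s = 49242.2 Mb
animated explainer: 3.532 Mbps × 240 s = 847.7 Mb
dashcam clip: 14.012 Mbps × 1320 s = 18495.8 Mb
Total: 112213.2 Mb = 14026.6 MB.
= 14.03 GB.

14.0 GB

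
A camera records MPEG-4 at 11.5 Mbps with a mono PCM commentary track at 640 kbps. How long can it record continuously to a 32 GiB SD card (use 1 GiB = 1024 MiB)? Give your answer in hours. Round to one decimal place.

Audio: 640 kbps = 0.640 Mbps.
Total bitrate: 11.5 + 0.640 = 12.140 Mbps.
Capacity: 32 GiB = 274,878 Mb.
Recording time: 274,878 / 12.140 = 22,642 s ≈ 6.29 hours.

6.3 hours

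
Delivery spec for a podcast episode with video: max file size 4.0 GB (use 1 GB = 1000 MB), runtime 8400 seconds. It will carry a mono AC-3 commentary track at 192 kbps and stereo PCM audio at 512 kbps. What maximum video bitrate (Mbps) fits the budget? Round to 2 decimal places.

3.11 Mbps

Budget: 4.0 GB = 32000.0 Mb.
Total bitrate budget: 32000.0 Mb / 8400 s = 3.810 Mbps.
Audio total: 192 + 512 = 704 kbps = 0.704 Mbps.
Video: 3.810 − 0.704 = 3.106 Mbps.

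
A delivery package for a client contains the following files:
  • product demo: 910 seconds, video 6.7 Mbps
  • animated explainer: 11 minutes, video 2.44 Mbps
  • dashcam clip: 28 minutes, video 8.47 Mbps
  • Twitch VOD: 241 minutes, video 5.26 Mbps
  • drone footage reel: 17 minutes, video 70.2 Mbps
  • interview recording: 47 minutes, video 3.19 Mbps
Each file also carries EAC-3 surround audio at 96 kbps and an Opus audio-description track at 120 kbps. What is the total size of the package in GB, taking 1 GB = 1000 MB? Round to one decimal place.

Audio total: 96 + 120 = 216 kbps = 0.216 Mbps.
product demo: 6.916 Mbps × 910 s = 6293.6 Mb
animated explainer: 2.656 Mbps × 660 s = 1753.0 Mb
dashcam clip: 8.686 Mbps × 1680 s = 14592.5 Mb
Twitch VOD: 5.476 Mbps × 14460 s = 79183.0 Mb
drone footage reel: 70.416 Mbps × 1020 s = 71824.3 Mb
interview recording: 3.406 Mbps × 2820 s = 9604.9 Mb
Total: 183251.2 Mb = 22906.4 MB.
= 22.91 GB.

22.9 GB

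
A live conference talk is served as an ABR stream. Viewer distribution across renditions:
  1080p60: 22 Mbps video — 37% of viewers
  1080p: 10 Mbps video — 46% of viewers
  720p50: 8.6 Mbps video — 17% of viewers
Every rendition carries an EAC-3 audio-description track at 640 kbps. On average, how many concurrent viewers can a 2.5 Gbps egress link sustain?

168

Audio: 640 kbps = 0.640 Mbps.
Average per-viewer bitrate: 0.37×22.640 + 0.46×10.640 + 0.17×9.240 = 14.842 Mbps.
2.5 Gbps = 2,500 Mbps; 2,500 / 14.842 = 168.44 → 168.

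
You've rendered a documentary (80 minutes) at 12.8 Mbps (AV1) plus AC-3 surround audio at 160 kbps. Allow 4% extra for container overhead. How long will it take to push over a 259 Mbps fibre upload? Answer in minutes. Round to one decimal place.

80 min = 4800 s
Audio: 160 kbps = 0.160 Mbps.
Total bitrate: 12.960 Mbps.
File: 12.960 Mbps × 4800 s = 62208.0 Mb.
With 4% container overhead: ×1.04. → 64696.3 Mb.
At 259 Mbps: 64696.3 / 259 = 249.8 s ≈ 4.16 minutes.

4.2 minutes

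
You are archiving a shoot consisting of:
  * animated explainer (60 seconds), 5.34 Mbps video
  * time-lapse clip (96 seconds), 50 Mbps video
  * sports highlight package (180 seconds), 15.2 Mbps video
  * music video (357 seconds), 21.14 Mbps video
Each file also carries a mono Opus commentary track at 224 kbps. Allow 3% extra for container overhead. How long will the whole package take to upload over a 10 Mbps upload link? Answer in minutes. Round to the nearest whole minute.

27 minutes

Audio: 224 kbps = 0.224 Mbps.
animated explainer: 5.564 Mbps × 60 s × 1.03 = 343.9 Mb
time-lapse clip: 50.224 Mbps × 96 s × 1.03 = 4966.1 Mb
sports highlight package: 15.424 Mbps × 180 s × 1.03 = 2859.6 Mb
music video: 21.364 Mbps × 357 s × 1.03 = 7855.8 Mb
Total: 16025.4 Mb = 2003.2 MB.
At 10 Mbps: 16025.4 / 10 = 1603 s ≈ 26.7 minutes.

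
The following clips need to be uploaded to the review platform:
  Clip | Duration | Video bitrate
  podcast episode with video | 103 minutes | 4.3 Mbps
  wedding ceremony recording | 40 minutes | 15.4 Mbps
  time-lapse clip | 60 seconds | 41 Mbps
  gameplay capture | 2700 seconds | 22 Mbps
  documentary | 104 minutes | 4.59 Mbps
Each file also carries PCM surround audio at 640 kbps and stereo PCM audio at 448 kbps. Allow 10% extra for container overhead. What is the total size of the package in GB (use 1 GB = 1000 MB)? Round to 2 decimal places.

Audio total: 640 + 448 = 1088 kbps = 1.088 Mbps.
podcast episode with video: 5.388 Mbps × 6180 s × 1.10 = 36627.6 Mb
wedding ceremony recording: 16.488 Mbps × 2400 s × 1.10 = 43528.3 Mb
time-lapse clip: 42.088 Mbps × 60 s × 1.10 = 2777.8 Mb
gameplay capture: 23.088 Mbps × 2700 s × 1.10 = 68571.4 Mb
documentary: 5.678 Mbps × 6240 s × 1.10 = 38973.8 Mb
Total: 190478.9 Mb = 23809.9 MB.
= 23.81 GB.

23.81 GB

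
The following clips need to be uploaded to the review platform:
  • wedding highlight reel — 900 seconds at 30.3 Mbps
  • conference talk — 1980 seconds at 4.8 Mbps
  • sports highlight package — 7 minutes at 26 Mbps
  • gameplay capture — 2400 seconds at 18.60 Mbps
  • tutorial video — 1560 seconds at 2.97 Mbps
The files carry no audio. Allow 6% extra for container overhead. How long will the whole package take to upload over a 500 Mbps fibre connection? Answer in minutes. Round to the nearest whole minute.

wedding highlight reel: 30.300 Mbps × 900 s × 1.06 = 28906.2 Mb
conference talk: 4.800 Mbps × 1980 s × 1.06 = 10074.2 Mb
sports highlight package: 26.000 Mbps × 420 s × 1.06 = 11575.2 Mb
gameplay capture: 18.600 Mbps × 2400 s × 1.06 = 47318.4 Mb
tutorial video: 2.970 Mbps × 1560 s × 1.06 = 4911.2 Mb
Total: 102785.2 Mb = 12848.2 MB.
At 500 Mbps: 102785.2 / 500 = 206 s ≈ 3.43 minutes.

3 minutes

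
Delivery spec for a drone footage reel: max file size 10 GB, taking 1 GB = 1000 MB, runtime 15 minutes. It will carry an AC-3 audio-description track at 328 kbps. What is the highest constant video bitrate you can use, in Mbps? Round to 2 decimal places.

88.56 Mbps

Budget: 10 GB = 80000.0 Mb.
15 min = 900 s
Total bitrate budget: 80000.0 Mb / 900 s = 88.889 Mbps.
Audio: 328 kbps = 0.328 Mbps.
Video: 88.889 − 0.328 = 88.561 Mbps.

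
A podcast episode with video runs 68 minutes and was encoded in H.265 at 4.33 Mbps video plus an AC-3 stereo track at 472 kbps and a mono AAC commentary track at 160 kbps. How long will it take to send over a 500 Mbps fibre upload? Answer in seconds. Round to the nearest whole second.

68 min = 4080 s
Audio total: 472 + 160 = 632 kbps = 0.632 Mbps.
Total bitrate: 4.962 Mbps.
File: 4.962 Mbps × 4080 s = 20245.0 Mb.
At 500 Mbps: 20245.0 / 500 = 40.5 s ≈ 40.5 seconds.

40 seconds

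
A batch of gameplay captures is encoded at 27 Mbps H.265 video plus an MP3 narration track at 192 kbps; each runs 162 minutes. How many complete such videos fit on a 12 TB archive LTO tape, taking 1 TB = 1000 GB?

162 min = 9720 s
Audio: 192 kbps = 0.192 Mbps.
Total bitrate: 27.192 Mbps.
Per item: 27.192 Mbps × 9720 s = 264,306 Mb = 33,038 MB.
Capacity: 12 TB = 96,000,000 Mb; 363.22 items → 363 complete.

363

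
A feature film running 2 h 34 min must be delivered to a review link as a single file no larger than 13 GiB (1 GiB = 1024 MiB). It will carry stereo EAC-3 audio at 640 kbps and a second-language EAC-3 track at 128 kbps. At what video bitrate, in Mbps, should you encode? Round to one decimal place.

11.3 Mbps

Budget: 13 GiB = 111669.1 Mb.
2 h 34 min = 154 min = 9240 s
Total bitrate budget: 111669.1 Mb / 9240 s = 12.085 Mbps.
Audio total: 640 + 128 = 768 kbps = 0.768 Mbps.
Video: 12.085 − 0.768 = 11.317 Mbps.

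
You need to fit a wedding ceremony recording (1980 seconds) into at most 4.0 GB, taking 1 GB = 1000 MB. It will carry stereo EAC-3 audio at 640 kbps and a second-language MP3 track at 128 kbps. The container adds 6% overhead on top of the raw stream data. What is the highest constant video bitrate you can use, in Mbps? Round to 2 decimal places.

14.48 Mbps

Budget: 4.0 GB = 32000.0 Mb.
Stream payload after overhead: 32000.0 / 1.06 = 30188.7 Mb.
Total bitrate budget: 30188.7 Mb / 1980 s = 15.247 Mbps.
Audio total: 640 + 128 = 768 kbps = 0.768 Mbps.
Video: 15.247 − 0.768 = 14.479 Mbps.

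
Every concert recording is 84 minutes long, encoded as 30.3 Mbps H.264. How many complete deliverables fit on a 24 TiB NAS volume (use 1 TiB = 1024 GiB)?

1382

84 min = 5040 s
Per item: 30.300 Mbps × 5040 s = 152,712 Mb = 19,089 MB.
Capacity: 24 TiB = 211,106,233 Mb; 1382.38 items → 1382 complete.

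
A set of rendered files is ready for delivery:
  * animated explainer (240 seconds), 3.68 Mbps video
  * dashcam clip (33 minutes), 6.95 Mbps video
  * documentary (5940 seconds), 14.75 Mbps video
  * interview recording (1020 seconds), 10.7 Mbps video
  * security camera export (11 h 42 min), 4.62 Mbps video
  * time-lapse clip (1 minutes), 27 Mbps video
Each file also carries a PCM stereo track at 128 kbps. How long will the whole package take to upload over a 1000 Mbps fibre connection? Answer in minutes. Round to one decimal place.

5.3 minutes

Audio: 128 kbps = 0.128 Mbps.
animated explainer: 3.808 Mbps × 240 s = 913.9 Mb
dashcam clip: 7.078 Mbps × 1980 s = 14014.4 Mb
documentary: 14.878 Mbps × 5940 s = 88375.3 Mb
interview recording: 10.828 Mbps × 1020 s = 11044.6 Mb
security camera export: 4.748 Mbps × 42120 s = 199985.8 Mb
time-lapse clip: 27.128 Mbps × 60 s = 1627.7 Mb
Total: 315961.7 Mb = 39495.2 MB.
At 1000 Mbps: 315961.7 / 1000 = 316 s ≈ 5.27 minutes.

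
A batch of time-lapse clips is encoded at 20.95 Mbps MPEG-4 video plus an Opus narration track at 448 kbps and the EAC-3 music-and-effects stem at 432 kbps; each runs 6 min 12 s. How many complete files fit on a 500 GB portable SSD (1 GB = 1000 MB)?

492

6 min 12 s = 372 s
Audio total: 448 + 432 = 880 kbps = 0.880 Mbps.
Total bitrate: 21.830 Mbps.
Per item: 21.830 Mbps × 372 s = 8,121 Mb = 1,015 MB.
Capacity: 500 GB = 4,000,000 Mb; 492.56 items → 492 complete.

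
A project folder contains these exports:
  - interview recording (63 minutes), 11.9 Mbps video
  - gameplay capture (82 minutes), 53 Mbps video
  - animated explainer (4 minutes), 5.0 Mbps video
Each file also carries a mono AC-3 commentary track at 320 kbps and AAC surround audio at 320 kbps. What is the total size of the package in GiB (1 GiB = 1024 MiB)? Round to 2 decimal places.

Audio total: 320 + 320 = 640 kbps = 0.640 Mbps.
interview recording: 12.540 Mbps × 3780 s = 47401.2 Mb
gameplay capture: 53.640 Mbps × 4920 s = 263908.8 Mb
animated explainer: 5.640 Mbps × 240 s = 1353.6 Mb
Total: 312663.6 Mb = 39082.9 MB.
= 36.40 GiB.

36.40 GiB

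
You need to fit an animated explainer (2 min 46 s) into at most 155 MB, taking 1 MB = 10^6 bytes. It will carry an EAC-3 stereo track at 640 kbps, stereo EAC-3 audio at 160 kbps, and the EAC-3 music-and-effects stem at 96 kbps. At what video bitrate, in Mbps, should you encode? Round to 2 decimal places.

Budget: 155 MB = 1240.0 Mb.
2 min 46 s = 166 s
Total bitrate budget: 1240.0 Mb / 166 s = 7.470 Mbps.
Audio total: 640 + 160 + 96 = 896 kbps = 0.896 Mbps.
Video: 7.470 − 0.896 = 6.574 Mbps.

6.57 Mbps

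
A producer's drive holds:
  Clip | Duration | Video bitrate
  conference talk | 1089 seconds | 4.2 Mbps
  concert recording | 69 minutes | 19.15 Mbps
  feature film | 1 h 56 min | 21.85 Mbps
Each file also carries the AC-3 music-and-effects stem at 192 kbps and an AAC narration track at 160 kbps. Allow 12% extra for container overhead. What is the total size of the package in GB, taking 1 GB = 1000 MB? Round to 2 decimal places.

Audio total: 192 + 160 = 352 kbps = 0.352 Mbps.
conference talk: 4.552 Mbps × 1089 s × 1.12 = 5552.0 Mb
concert recording: 19.502 Mbps × 4140 s × 1.12 = 90426.9 Mb
feature film: 22.202 Mbps × 6960 s × 1.12 = 173069.0 Mb
Total: 269047.9 Mb = 33631.0 MB.
= 33.63 GB.

33.63 GB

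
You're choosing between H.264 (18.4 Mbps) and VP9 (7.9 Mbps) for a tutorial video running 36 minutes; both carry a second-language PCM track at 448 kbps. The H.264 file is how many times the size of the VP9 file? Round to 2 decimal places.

36 min = 2160 s
Audio: 448 kbps = 0.448 Mbps.
H.264: 18.848 Mbps × 2160 s = 40711.7 Mb = 5.089 GB.
VP9: 8.348 Mbps × 2160 s = 18031.7 Mb = 2.254 GB.
Ratio: 5.089 / 2.254 = 2.258.

2.26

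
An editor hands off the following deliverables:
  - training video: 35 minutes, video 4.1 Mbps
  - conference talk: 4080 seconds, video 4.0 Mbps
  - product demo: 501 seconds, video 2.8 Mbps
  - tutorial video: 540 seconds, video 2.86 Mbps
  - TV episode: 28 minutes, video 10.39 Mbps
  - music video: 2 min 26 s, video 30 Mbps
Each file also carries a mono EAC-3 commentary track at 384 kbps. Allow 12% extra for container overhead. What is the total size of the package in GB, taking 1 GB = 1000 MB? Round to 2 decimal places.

Audio: 384 kbps = 0.384 Mbps.
training video: 4.484 Mbps × 2100 s × 1.12 = 10546.4 Mb
conference talk: 4.384 Mbps × 4080 s × 1.12 = 20033.1 Mb
product demo: 3.184 Mbps × 501 s × 1.12 = 1786.6 Mb
tutorial video: 3.244 Mbps × 540 s × 1.12 = 1962.0 Mb
TV episode: 10.774 Mbps × 1680 s × 1.12 = 20272.4 Mb
music video: 30.384 Mbps × 146 s × 1.12 = 4968.4 Mb
Total: 59568.8 Mb = 7446.1 MB.
= 7.446 GB.

7.45 GB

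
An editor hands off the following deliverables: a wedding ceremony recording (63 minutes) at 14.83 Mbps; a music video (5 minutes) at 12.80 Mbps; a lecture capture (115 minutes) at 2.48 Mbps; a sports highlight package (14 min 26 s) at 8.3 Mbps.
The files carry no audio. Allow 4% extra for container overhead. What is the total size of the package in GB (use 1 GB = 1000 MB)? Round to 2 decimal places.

10.95 GB

wedding ceremony recording: 14.830 Mbps × 3780 s × 1.04 = 58299.7 Mb
music video: 12.800 Mbps × 300 s × 1.04 = 3993.6 Mb
lecture capture: 2.480 Mbps × 6900 s × 1.04 = 17796.5 Mb
sports highlight package: 8.300 Mbps × 866 s × 1.04 = 7475.3 Mb
Total: 87565.1 Mb = 10945.6 MB.
= 10.95 GB.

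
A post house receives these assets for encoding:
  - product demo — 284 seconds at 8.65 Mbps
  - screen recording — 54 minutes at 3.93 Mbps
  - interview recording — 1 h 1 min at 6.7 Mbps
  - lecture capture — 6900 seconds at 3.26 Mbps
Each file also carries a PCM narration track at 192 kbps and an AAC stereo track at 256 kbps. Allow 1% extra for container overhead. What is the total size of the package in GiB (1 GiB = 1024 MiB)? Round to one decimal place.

8.1 GiB

Audio total: 192 + 256 = 448 kbps = 0.448 Mbps.
product demo: 9.098 Mbps × 284 s × 1.01 = 2609.7 Mb
screen recording: 4.378 Mbps × 3240 s × 1.01 = 14326.6 Mb
interview recording: 7.148 Mbps × 3660 s × 1.01 = 26423.3 Mb
lecture capture: 3.708 Mbps × 6900 s × 1.01 = 25841.1 Mb
Total: 69200.6 Mb = 8650.1 MB.
= 8.056 GiB.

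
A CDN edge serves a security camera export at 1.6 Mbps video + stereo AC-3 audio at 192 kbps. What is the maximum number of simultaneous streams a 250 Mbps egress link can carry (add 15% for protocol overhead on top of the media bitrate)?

Audio: 192 kbps = 0.192 Mbps.
Per-viewer media rate: 1.792 Mbps.
On the wire with 15% overhead: 2.061 Mbps.
250 Mbps = 250.0 Mbps; 250.0 / 2.061 = 121.31 → 121 viewers.

121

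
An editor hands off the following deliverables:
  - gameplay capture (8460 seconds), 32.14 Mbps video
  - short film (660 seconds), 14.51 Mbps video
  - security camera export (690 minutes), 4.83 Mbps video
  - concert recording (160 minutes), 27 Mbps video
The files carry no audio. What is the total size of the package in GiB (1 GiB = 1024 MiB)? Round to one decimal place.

86.2 GiB

gameplay capture: 32.140 Mbps × 8460 s = 271904.4 Mb
short film: 14.510 Mbps × 660 s = 9576.6 Mb
security camera export: 4.830 Mbps × 41400 s = 199962.0 Mb
concert recording: 27.000 Mbps × 9600 s = 259200.0 Mb
Total: 740643.0 Mb = 92580.4 MB.
= 86.22 GiB.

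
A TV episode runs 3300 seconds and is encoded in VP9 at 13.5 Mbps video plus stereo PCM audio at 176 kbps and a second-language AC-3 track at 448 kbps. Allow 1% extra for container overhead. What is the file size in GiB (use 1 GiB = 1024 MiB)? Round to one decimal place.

5.5 GiB

Audio total: 176 + 448 = 624 kbps = 0.624 Mbps.
Total bitrate: 13.5 + 0.624 = 14.124 Mbps.
Stream data: 14.124 Mbps × 3300 s = 46609.2 Mb.
With 1% container overhead: ×1.01.
47,075 Mb = 5,884,411,500 bytes ÷ 1,073,741,824 = 5.480 GiB.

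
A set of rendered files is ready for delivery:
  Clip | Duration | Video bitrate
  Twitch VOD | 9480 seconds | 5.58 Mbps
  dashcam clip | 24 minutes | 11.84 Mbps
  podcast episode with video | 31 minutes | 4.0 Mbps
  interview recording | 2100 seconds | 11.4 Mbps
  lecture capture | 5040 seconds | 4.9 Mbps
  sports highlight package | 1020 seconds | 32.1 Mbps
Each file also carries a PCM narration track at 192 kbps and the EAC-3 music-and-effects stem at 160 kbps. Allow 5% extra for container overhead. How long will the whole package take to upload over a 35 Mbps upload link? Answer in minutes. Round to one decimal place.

83.1 minutes

Audio total: 192 + 160 = 352 kbps = 0.352 Mbps.
Twitch VOD: 5.932 Mbps × 9480 s × 1.05 = 59047.1 Mb
dashcam clip: 12.192 Mbps × 1440 s × 1.05 = 18434.3 Mb
podcast episode with video: 4.352 Mbps × 1860 s × 1.05 = 8499.5 Mb
interview recording: 11.752 Mbps × 2100 s × 1.05 = 25913.2 Mb
lecture capture: 5.252 Mbps × 5040 s × 1.05 = 27793.6 Mb
sports highlight package: 32.452 Mbps × 1020 s × 1.05 = 34756.1 Mb
Total: 174443.7 Mb = 21805.5 MB.
At 35 Mbps: 174443.7 / 35 = 4984 s ≈ 83.1 minutes.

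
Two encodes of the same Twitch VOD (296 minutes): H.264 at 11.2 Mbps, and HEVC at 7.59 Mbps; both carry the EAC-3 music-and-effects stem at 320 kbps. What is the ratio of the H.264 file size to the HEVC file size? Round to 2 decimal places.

1.46

296 min = 17760 s
Audio: 320 kbps = 0.320 Mbps.
H.264: 11.520 Mbps × 17760 s = 204595.2 Mb = 23.818 GiB.
HEVC: 7.910 Mbps × 17760 s = 140481.6 Mb = 16.354 GiB.
Ratio: 23.818 / 16.354 = 1.456.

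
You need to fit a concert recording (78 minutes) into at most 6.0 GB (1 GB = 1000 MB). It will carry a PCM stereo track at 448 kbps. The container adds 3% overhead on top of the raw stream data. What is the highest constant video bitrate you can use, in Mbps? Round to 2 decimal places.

Budget: 6.0 GB = 48000.0 Mb.
Stream payload after overhead: 48000.0 / 1.03 = 46601.9 Mb.
78 min = 4680 s
Total bitrate budget: 46601.9 Mb / 4680 s = 9.958 Mbps.
Audio: 448 kbps = 0.448 Mbps.
Video: 9.958 − 0.448 = 9.510 Mbps.

9.51 Mbps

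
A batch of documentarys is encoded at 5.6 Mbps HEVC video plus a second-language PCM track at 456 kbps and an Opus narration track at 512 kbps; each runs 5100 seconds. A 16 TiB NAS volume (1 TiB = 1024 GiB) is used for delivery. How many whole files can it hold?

4201

Audio total: 456 + 512 = 968 kbps = 0.968 Mbps.
Total bitrate: 6.568 Mbps.
Per item: 6.568 Mbps × 5100 s = 33,497 Mb = 4,187 MB.
Capacity: 16 TiB = 140,737,488 Mb; 4201.52 items → 4201 complete.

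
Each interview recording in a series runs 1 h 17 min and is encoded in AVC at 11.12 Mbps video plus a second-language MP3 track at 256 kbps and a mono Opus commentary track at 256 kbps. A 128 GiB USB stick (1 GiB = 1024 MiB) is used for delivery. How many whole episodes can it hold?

20

1 h 17 min = 77 min = 4620 s
Audio total: 256 + 256 = 512 kbps = 0.512 Mbps.
Total bitrate: 11.632 Mbps.
Per item: 11.632 Mbps × 4620 s = 53,740 Mb = 6,717 MB.
Capacity: 128 GiB = 1,099,512 Mb; 20.46 items → 20 complete.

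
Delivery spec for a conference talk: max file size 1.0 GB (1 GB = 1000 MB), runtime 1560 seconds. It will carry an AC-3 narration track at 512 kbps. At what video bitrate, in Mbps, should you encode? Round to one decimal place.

Budget: 1.0 GB = 8000.0 Mb.
Total bitrate budget: 8000.0 Mb / 1560 s = 5.128 Mbps.
Audio: 512 kbps = 0.512 Mbps.
Video: 5.128 − 0.512 = 4.616 Mbps.

4.6 Mbps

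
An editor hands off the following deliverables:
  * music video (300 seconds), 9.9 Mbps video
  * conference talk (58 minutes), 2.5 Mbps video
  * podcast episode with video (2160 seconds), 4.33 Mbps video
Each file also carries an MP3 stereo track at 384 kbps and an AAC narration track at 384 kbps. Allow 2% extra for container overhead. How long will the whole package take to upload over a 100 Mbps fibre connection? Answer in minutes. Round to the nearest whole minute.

4 minutes

Audio total: 384 + 384 = 768 kbps = 0.768 Mbps.
music video: 10.668 Mbps × 300 s × 1.02 = 3264.4 Mb
conference talk: 3.268 Mbps × 3480 s × 1.02 = 11600.1 Mb
podcast episode with video: 5.098 Mbps × 2160 s × 1.02 = 11231.9 Mb
Total: 26096.4 Mb = 3262.1 MB.
At 100 Mbps: 26096.4 / 100 = 261 s ≈ 4.35 minutes.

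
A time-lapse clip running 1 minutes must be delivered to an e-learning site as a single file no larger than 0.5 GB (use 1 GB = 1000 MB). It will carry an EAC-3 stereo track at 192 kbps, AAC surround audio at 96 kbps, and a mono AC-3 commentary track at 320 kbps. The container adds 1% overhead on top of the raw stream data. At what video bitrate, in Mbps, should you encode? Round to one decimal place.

Budget: 0.5 GB = 4000.0 Mb.
Stream payload after overhead: 4000.0 / 1.01 = 3960.4 Mb.
Total bitrate budget: 3960.4 Mb / 60 s = 66.007 Mbps.
Audio total: 192 + 96 + 320 = 608 kbps = 0.608 Mbps.
Video: 66.007 − 0.608 = 65.399 Mbps.

65.4 Mbps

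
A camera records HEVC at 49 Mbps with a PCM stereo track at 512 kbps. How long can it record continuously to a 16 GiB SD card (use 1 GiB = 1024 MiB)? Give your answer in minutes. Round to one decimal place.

Audio: 512 kbps = 0.512 Mbps.
Total bitrate: 49 + 0.512 = 49.512 Mbps.
Capacity: 16 GiB = 137,439 Mb.
Recording time: 137,439 / 49.512 = 2,776 s ≈ 46.3 minutes.

46.3 minutes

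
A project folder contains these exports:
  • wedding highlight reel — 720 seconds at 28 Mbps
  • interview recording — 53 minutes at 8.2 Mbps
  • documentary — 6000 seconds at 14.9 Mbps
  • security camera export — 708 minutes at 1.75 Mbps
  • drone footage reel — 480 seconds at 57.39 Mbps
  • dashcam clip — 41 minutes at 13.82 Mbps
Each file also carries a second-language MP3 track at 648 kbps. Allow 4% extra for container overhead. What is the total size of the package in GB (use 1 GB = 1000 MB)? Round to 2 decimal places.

39.96 GB

Audio: 648 kbps = 0.648 Mbps.
wedding highlight reel: 28.648 Mbps × 720 s × 1.04 = 21451.6 Mb
interview recording: 8.848 Mbps × 3180 s × 1.04 = 29262.1 Mb
documentary: 15.548 Mbps × 6000 s × 1.04 = 97019.5 Mb
security camera export: 2.398 Mbps × 42480 s × 1.04 = 105941.7 Mb
drone footage reel: 58.038 Mbps × 480 s × 1.04 = 28972.6 Mb
dashcam clip: 14.468 Mbps × 2460 s × 1.04 = 37014.9 Mb
Total: 319662.5 Mb = 39957.8 MB.
= 39.96 GB.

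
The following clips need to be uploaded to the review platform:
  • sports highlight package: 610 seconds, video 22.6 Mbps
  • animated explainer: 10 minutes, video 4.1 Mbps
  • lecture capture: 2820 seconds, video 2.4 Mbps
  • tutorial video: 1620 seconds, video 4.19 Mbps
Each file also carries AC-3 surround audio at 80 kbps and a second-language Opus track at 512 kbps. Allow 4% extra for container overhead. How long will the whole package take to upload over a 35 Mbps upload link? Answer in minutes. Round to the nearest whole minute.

Audio total: 80 + 512 = 592 kbps = 0.592 Mbps.
sports highlight package: 23.192 Mbps × 610 s × 1.04 = 14713.0 Mb
animated explainer: 4.692 Mbps × 600 s × 1.04 = 2927.8 Mb
lecture capture: 2.992 Mbps × 2820 s × 1.04 = 8774.9 Mb
tutorial video: 4.782 Mbps × 1620 s × 1.04 = 8056.7 Mb
Total: 34472.5 Mb = 4309.1 MB.
At 35 Mbps: 34472.5 / 35 = 985 s ≈ 16.4 minutes.

16 minutes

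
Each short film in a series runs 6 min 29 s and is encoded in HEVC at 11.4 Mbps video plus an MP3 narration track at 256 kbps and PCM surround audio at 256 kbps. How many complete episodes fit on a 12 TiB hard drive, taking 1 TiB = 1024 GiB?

22779

6 min 29 s = 389 s
Audio total: 256 + 256 = 512 kbps = 0.512 Mbps.
Total bitrate: 11.912 Mbps.
Per item: 11.912 Mbps × 389 s = 4,634 Mb = 579.2 MB.
Capacity: 12 TiB = 105,553,116 Mb; 22779.11 items → 22779 complete.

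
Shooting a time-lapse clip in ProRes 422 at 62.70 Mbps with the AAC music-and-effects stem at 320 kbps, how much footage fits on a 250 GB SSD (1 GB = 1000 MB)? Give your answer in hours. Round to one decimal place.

Audio: 320 kbps = 0.320 Mbps.
Total bitrate: 62.70 + 0.320 = 63.020 Mbps.
Capacity: 250 GB = 2,000,000 Mb.
Recording time: 2,000,000 / 63.020 = 31,736 s ≈ 8.82 hours.

8.8 hours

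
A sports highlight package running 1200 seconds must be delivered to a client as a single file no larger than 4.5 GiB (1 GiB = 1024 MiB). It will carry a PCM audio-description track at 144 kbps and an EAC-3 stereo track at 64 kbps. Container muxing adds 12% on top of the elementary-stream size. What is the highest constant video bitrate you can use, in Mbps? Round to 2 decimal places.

28.55 Mbps

Budget: 4.5 GiB = 38654.7 Mb.
Stream payload after overhead: 38654.7 / 1.12 = 34513.1 Mb.
Total bitrate budget: 34513.1 Mb / 1200 s = 28.761 Mbps.
Audio total: 144 + 64 = 208 kbps = 0.208 Mbps.
Video: 28.761 − 0.208 = 28.553 Mbps.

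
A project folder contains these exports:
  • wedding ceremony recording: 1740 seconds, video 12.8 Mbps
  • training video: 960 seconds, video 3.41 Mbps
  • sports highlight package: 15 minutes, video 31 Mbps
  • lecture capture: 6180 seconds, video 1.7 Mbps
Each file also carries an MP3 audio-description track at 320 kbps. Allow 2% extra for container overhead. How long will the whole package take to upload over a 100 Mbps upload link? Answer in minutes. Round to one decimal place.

Audio: 320 kbps = 0.320 Mbps.
wedding ceremony recording: 13.120 Mbps × 1740 s × 1.02 = 23285.4 Mb
training video: 3.730 Mbps × 960 s × 1.02 = 3652.4 Mb
sports highlight package: 31.320 Mbps × 900 s × 1.02 = 28751.8 Mb
lecture capture: 2.020 Mbps × 6180 s × 1.02 = 12733.3 Mb
Total: 68422.8 Mb = 8552.9 MB.
At 100 Mbps: 68422.8 / 100 = 684 s ≈ 11.4 minutes.

11.4 minutes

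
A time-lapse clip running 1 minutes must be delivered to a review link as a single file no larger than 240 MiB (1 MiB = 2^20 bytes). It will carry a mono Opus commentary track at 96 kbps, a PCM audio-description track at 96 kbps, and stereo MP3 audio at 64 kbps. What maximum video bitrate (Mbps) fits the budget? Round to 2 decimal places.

33.30 Mbps

Budget: 240 MiB = 2013.3 Mb.
Total bitrate budget: 2013.3 Mb / 60 s = 33.554 Mbps.
Audio total: 96 + 96 + 64 = 256 kbps = 0.256 Mbps.
Video: 33.554 − 0.256 = 33.298 Mbps.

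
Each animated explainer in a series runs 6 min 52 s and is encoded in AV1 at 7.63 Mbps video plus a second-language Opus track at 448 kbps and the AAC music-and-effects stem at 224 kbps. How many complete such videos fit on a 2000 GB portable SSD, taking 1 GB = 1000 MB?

6 min 52 s = 412 s
Audio total: 448 + 224 = 672 kbps = 0.672 Mbps.
Total bitrate: 8.302 Mbps.
Per item: 8.302 Mbps × 412 s = 3,420 Mb = 427.6 MB.
Capacity: 2000 GB = 16,000,000 Mb; 4677.78 items → 4677 complete.

4677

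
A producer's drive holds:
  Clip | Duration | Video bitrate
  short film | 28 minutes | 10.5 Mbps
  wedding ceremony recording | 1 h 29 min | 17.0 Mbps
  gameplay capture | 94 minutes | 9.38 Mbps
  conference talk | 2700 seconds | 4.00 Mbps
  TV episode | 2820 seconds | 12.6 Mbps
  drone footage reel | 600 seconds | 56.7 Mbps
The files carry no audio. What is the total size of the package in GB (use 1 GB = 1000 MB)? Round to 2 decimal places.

short film: 10.500 Mbps × 1680 s = 17640.0 Mb
wedding ceremony recording: 17.000 Mbps × 5340 s = 90780.0 Mb
gameplay capture: 9.380 Mbps × 5640 s = 52903.2 Mb
conference talk: 4.000 Mbps × 2700 s = 10800.0 Mb
TV episode: 12.600 Mbps × 2820 s = 35532.0 Mb
drone footage reel: 56.700 Mbps × 600 s = 34020.0 Mb
Total: 241675.2 Mb = 30209.4 MB.
= 30.21 GB.

30.21 GB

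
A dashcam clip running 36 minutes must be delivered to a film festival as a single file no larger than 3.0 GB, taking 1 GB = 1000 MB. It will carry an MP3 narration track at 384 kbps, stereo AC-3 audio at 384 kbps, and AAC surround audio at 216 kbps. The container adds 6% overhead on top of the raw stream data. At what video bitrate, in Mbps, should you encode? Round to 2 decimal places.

9.50 Mbps

Budget: 3.0 GB = 24000.0 Mb.
Stream payload after overhead: 24000.0 / 1.06 = 22641.5 Mb.
36 min = 2160 s
Total bitrate budget: 22641.5 Mb / 2160 s = 10.482 Mbps.
Audio total: 384 + 384 + 216 = 984 kbps = 0.984 Mbps.
Video: 10.482 − 0.984 = 9.498 Mbps.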